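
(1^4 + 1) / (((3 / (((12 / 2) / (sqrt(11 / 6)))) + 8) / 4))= 0.92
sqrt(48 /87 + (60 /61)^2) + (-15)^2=4 * sqrt(297134) /1769 + 225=226.23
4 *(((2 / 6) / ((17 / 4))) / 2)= 0.16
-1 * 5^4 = -625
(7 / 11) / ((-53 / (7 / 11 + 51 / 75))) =-2534 / 160325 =-0.02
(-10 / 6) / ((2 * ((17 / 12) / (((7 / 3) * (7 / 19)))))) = -490 / 969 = -0.51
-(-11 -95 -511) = 617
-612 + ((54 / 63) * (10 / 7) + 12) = -598.78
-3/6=-1/2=-0.50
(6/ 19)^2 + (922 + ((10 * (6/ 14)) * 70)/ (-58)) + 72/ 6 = 9724940/ 10469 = 928.93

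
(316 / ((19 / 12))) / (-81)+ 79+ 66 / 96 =77.22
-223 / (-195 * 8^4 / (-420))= -1561 / 13312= -0.12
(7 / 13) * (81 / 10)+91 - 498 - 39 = -441.64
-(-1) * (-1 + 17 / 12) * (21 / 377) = 35 / 1508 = 0.02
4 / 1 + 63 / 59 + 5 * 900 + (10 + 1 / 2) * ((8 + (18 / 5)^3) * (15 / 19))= 138951797 / 28025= 4958.14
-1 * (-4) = 4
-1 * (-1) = 1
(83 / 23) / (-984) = -83 / 22632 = -0.00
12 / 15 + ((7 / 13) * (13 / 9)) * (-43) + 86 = 2401 / 45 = 53.36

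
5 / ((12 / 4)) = 5 / 3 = 1.67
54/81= 2/3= 0.67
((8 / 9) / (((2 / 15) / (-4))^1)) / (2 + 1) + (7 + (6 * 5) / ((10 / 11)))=280 / 9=31.11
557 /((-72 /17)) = -131.51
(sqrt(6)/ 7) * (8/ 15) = 8 * sqrt(6)/ 105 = 0.19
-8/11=-0.73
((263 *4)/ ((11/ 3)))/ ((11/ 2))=6312/ 121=52.17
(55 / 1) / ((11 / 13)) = 65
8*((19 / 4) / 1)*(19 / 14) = 361 / 7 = 51.57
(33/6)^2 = 121/4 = 30.25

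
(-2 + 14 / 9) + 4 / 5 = 16 / 45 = 0.36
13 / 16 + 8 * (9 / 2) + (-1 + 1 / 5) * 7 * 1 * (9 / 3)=1601 / 80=20.01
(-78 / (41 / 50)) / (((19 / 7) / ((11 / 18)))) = -50050 / 2337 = -21.42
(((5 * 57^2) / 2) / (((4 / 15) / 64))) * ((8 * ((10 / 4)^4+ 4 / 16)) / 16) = 153271575 / 4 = 38317893.75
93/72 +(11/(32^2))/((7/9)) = 28073/21504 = 1.31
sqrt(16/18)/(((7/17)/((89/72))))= 1513 * sqrt(2)/756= 2.83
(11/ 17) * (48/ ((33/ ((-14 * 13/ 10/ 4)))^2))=0.59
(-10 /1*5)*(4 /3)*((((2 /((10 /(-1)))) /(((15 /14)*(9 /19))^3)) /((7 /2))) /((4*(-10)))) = -5377456 /7381125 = -0.73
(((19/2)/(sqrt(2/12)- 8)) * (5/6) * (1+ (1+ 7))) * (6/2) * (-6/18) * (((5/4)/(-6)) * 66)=-47025/383- 15675 * sqrt(6)/6128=-129.05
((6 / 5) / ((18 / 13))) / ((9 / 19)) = 247 / 135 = 1.83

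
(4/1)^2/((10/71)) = 568/5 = 113.60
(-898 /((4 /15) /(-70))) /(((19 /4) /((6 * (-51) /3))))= -96175800 /19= -5061884.21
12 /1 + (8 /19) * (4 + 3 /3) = 268 /19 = 14.11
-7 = -7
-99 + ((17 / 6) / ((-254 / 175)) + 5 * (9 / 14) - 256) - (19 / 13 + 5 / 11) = -542558557 / 1525524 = -355.65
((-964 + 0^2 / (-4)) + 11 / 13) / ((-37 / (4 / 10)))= 25042 / 2405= 10.41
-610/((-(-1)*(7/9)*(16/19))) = -931.34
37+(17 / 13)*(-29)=-12 / 13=-0.92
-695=-695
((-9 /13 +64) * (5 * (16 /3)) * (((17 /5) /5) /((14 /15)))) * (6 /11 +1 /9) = 807.56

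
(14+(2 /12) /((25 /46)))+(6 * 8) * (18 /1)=65873 /75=878.31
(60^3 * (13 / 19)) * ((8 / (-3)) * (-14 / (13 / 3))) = 24192000 / 19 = 1273263.16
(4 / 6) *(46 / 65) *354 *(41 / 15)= 445096 / 975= 456.51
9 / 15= 3 / 5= 0.60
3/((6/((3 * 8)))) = 12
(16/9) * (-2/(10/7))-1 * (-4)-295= -13207/45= -293.49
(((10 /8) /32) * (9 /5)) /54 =1 /768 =0.00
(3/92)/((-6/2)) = -1/92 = -0.01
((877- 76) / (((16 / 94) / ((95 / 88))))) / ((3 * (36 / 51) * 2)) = 6755545 / 5632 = 1199.49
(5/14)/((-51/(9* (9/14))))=-135/3332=-0.04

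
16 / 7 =2.29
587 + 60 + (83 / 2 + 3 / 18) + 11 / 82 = 169445 / 246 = 688.80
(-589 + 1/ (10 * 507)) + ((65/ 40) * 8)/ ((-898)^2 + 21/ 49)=-16856757570929/ 28619293170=-589.00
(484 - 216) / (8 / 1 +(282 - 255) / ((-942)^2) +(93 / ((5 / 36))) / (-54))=-132118640 / 2169097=-60.91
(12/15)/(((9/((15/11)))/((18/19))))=24/209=0.11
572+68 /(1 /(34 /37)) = 23476 /37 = 634.49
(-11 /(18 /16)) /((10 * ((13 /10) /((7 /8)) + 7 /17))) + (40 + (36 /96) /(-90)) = 32092933 /812880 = 39.48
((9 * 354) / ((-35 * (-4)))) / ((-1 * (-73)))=1593 / 5110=0.31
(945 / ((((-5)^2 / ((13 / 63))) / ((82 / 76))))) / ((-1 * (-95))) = 1599 / 18050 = 0.09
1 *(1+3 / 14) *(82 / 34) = 41 / 14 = 2.93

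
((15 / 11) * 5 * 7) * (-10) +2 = -5228 / 11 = -475.27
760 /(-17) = -760 /17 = -44.71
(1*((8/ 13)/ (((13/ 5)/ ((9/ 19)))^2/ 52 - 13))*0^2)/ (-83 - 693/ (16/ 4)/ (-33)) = 0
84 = 84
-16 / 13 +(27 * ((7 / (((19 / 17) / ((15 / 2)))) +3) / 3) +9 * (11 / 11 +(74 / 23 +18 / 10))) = 28557757 / 56810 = 502.69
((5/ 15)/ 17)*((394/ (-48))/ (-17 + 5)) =197/ 14688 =0.01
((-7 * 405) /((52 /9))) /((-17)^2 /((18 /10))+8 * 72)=-32805 /49244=-0.67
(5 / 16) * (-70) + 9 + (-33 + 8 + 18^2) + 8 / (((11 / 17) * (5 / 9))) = 135687 / 440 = 308.38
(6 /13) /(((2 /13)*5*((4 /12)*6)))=3 /10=0.30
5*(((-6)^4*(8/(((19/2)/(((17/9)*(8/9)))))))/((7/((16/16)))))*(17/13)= 2959360/1729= 1711.60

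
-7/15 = -0.47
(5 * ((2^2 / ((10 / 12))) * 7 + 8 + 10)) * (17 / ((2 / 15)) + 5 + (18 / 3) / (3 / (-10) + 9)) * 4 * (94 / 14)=187346700 / 203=922890.15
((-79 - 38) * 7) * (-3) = 2457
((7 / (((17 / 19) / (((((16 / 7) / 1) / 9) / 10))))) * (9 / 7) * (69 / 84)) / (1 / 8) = 6992 / 4165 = 1.68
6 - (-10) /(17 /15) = 252 /17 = 14.82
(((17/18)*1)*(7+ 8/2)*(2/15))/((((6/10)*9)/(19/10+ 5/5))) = 5423/7290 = 0.74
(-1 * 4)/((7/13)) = -52/7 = -7.43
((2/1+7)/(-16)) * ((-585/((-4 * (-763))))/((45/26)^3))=28561/1373400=0.02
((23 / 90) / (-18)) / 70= -23 / 113400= -0.00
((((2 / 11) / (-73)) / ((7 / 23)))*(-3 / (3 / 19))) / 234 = 437 / 657657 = 0.00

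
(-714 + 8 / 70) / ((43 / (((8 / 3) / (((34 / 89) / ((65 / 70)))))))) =-57817604 / 537285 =-107.61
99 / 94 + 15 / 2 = 8.55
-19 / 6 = -3.17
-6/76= -0.08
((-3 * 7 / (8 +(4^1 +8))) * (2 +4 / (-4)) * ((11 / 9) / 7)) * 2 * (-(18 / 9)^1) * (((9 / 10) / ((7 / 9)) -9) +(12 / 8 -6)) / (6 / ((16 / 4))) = -1056 / 175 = -6.03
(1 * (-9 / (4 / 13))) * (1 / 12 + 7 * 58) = -190047 / 16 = -11877.94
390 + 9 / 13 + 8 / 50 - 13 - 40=109802 / 325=337.85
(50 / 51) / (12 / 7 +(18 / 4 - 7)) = -700 / 561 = -1.25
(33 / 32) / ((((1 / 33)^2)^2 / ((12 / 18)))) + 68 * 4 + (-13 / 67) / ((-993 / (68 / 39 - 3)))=2604585459635 / 3193488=815592.69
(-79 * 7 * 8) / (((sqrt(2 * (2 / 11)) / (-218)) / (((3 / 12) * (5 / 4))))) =301385 * sqrt(11) / 2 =499790.48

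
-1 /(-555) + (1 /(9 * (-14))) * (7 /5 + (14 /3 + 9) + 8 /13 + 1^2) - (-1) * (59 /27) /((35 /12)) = 80339 /129870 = 0.62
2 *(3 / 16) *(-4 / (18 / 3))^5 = -4 / 81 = -0.05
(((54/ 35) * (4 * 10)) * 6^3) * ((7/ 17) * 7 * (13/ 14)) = 606528/ 17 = 35678.12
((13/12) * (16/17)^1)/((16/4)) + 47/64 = 3229/3264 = 0.99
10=10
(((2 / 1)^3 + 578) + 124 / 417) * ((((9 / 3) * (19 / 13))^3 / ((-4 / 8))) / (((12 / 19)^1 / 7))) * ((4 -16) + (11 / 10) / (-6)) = 81518057125351 / 6107660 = 13346855.77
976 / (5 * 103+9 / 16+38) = 1.76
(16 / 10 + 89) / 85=453 / 425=1.07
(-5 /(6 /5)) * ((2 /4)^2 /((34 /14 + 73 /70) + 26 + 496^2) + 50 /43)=-43057995125 /8887162428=-4.84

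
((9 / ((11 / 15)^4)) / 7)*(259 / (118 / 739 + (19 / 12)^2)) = 1793974230000 / 4154691211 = 431.79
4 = 4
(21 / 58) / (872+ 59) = 3 / 7714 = 0.00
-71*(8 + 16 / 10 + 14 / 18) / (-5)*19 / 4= 629983 / 900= 699.98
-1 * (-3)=3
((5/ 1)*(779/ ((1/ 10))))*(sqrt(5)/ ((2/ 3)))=58425*sqrt(5)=130642.27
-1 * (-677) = 677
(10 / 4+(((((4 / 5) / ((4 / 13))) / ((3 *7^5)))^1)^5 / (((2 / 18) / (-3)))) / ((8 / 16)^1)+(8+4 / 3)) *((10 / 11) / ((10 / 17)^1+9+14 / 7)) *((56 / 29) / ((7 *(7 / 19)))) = 209691318100593457296516558232 / 301672547825521614458471645625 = 0.70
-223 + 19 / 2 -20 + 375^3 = 105468283 / 2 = 52734141.50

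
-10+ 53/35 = -297/35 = -8.49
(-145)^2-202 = 20823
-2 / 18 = -1 / 9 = -0.11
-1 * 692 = -692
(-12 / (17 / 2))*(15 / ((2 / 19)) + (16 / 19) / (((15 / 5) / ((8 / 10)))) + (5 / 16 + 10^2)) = -1108249 / 3230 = -343.11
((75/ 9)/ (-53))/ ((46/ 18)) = -75/ 1219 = -0.06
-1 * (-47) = 47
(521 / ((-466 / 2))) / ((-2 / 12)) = 3126 / 233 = 13.42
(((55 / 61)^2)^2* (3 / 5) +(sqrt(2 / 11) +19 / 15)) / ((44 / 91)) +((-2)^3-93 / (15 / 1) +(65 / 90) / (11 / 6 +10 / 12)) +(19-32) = -858607090357 / 36553020240 +91* sqrt(22) / 484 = -22.61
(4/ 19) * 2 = 0.42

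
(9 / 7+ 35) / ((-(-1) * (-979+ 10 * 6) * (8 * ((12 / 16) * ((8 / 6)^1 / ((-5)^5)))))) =396875 / 25732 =15.42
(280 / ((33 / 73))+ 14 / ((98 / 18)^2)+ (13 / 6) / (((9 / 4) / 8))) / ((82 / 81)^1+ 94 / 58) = 5562012486 / 23336005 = 238.34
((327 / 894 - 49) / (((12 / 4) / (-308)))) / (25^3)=743974 / 2328125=0.32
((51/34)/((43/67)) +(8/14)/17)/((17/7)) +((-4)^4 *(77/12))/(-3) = -546.58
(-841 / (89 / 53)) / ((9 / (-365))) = 16269145 / 801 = 20311.04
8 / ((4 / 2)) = 4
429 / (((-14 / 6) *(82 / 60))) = -134.53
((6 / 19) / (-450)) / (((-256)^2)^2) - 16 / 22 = -48962627174411 / 67323612364800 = -0.73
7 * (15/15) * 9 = 63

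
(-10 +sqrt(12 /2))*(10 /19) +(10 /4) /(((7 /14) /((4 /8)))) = -105 /38 +10*sqrt(6) /19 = -1.47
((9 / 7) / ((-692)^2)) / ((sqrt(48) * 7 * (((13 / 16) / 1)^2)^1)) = 12 * sqrt(3) / 247842049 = 0.00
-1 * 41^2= -1681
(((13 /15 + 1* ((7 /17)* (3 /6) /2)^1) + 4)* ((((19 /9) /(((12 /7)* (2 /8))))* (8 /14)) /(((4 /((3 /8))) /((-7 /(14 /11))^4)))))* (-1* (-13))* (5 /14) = 18331161563 /3290112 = 5571.59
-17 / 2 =-8.50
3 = 3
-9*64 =-576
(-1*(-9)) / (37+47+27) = 3 / 37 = 0.08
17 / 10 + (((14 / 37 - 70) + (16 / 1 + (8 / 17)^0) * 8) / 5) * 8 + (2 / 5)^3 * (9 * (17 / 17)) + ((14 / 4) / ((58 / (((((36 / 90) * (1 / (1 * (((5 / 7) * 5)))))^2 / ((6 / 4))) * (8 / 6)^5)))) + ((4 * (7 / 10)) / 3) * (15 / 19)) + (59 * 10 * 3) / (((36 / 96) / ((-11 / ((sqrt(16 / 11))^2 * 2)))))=-4119195212638933 / 232220671875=-17738.28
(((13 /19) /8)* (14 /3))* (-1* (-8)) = 182 /57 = 3.19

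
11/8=1.38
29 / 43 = 0.67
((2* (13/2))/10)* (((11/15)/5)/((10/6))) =0.11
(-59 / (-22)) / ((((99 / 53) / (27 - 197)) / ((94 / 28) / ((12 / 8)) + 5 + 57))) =-358557455 / 22869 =-15678.76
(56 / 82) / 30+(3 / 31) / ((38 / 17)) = 47857 / 724470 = 0.07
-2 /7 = -0.29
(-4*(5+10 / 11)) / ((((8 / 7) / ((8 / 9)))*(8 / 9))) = -455 / 22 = -20.68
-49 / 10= -4.90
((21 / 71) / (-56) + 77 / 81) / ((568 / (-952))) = -5175667 / 3266568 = -1.58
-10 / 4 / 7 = -5 / 14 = -0.36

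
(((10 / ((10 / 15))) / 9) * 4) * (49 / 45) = 196 / 27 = 7.26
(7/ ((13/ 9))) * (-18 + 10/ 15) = -84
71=71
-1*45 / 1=-45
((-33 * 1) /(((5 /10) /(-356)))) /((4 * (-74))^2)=2937 /10952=0.27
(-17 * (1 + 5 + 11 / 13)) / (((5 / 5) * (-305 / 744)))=1125672 / 3965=283.90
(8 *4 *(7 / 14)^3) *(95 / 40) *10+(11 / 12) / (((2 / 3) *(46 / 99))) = 36049 / 368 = 97.96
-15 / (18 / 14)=-35 / 3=-11.67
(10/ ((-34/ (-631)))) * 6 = 18930/ 17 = 1113.53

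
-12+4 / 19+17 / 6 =-1021 / 114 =-8.96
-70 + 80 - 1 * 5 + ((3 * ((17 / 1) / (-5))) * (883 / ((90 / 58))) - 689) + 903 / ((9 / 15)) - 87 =-380269 / 75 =-5070.25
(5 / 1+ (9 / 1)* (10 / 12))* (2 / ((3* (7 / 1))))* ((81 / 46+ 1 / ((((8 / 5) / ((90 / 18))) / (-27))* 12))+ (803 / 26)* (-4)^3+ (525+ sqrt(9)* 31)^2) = 90882153725 / 200928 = 452312.04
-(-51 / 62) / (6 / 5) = 85 / 124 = 0.69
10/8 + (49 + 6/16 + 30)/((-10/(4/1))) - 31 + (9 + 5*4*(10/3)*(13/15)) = 95/18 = 5.28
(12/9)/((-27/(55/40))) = -0.07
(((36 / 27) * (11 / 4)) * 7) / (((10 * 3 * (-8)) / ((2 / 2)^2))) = -77 / 720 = -0.11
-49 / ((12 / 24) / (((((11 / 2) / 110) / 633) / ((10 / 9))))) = -147 / 21100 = -0.01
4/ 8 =1/ 2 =0.50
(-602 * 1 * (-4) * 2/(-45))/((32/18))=-301/5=-60.20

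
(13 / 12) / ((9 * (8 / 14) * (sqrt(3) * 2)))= 91 * sqrt(3) / 2592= 0.06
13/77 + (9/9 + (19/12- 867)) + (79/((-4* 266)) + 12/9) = -30301261/35112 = -862.99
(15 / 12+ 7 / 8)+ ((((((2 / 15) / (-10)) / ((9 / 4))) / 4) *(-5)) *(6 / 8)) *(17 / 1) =799 / 360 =2.22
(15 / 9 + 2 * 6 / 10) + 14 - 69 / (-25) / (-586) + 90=4696583 / 43950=106.86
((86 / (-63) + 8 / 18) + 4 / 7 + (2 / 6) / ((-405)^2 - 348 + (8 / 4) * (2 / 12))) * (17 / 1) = -183644897 / 30935016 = -5.94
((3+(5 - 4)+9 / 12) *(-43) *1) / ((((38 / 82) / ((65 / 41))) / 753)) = -2104635 / 4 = -526158.75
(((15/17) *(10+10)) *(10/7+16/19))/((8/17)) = 11325/133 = 85.15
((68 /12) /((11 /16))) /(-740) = -68 /6105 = -0.01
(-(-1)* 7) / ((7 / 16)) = 16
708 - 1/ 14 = 9911/ 14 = 707.93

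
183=183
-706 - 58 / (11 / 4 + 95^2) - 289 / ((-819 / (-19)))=-7026120421 / 9858303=-712.71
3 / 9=1 / 3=0.33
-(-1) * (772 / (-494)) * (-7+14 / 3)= 2702 / 741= 3.65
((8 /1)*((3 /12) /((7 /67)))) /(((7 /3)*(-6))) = -67 /49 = -1.37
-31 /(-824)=31 /824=0.04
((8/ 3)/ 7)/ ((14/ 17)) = 68/ 147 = 0.46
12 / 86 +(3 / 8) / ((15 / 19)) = 1057 / 1720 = 0.61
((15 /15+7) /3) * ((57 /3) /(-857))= -152 /2571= -0.06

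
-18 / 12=-3 / 2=-1.50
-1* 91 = -91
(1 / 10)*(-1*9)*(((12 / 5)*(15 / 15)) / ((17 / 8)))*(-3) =1296 / 425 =3.05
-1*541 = -541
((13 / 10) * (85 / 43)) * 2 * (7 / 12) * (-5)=-7735 / 516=-14.99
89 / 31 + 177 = 5576 / 31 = 179.87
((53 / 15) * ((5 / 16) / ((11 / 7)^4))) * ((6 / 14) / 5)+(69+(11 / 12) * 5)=258614597 / 3513840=73.60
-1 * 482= -482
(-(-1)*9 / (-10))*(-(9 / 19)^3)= 6561 / 68590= 0.10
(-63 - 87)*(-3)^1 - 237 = 213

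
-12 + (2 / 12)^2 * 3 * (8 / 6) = -11.89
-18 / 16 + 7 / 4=5 / 8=0.62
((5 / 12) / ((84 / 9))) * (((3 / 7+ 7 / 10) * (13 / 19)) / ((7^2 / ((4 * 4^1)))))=1027 / 91238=0.01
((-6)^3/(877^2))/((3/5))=-360/769129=-0.00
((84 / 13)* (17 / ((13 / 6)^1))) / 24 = 357 / 169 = 2.11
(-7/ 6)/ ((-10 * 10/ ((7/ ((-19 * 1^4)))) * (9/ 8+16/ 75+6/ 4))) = -0.00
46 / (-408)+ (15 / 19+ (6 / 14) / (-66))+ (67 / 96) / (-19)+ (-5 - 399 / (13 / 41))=-1262.75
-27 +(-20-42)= -89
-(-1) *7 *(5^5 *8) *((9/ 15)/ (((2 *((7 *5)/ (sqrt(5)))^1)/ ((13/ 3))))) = 6500 *sqrt(5) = 14534.44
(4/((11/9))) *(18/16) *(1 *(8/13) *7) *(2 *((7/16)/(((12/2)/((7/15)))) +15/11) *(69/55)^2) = 69.78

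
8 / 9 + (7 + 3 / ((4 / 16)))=179 / 9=19.89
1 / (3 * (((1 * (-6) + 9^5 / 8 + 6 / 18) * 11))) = 8 / 1947121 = 0.00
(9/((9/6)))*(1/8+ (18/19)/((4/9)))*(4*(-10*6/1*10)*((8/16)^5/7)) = -11025/76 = -145.07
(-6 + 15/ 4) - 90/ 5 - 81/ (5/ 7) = -2673/ 20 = -133.65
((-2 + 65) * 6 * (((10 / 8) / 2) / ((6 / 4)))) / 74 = 315 / 148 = 2.13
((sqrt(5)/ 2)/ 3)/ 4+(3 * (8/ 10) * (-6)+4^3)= sqrt(5)/ 24+248/ 5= 49.69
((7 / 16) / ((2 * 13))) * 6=21 / 208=0.10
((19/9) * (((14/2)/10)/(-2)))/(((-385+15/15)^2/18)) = -133/1474560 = -0.00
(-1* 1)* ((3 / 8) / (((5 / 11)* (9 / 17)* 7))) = -187 / 840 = -0.22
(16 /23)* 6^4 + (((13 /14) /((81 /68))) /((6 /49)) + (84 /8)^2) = 22762465 /22356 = 1018.18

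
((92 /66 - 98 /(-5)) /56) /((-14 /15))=-433 /1078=-0.40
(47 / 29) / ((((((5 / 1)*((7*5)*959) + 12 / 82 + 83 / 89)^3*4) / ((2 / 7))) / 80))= 11417984585515 / 5827818055472565618450613923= 0.00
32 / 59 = 0.54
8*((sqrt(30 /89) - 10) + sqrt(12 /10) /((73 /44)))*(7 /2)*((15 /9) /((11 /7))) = -260.12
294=294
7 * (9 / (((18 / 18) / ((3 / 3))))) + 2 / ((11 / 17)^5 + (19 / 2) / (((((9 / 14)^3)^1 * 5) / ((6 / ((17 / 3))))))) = 279589704363 / 4419676511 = 63.26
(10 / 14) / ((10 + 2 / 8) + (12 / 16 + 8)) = 5 / 133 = 0.04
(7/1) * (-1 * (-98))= 686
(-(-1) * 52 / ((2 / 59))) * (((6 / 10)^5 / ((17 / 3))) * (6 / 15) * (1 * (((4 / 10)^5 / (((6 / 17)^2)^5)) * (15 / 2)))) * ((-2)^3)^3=-2910620840742368 / 263671875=-11038799.04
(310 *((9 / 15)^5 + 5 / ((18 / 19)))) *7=65371033 / 5625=11621.52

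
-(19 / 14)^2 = -361 / 196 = -1.84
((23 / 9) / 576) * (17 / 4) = 391 / 20736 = 0.02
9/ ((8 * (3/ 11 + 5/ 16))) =198/ 103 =1.92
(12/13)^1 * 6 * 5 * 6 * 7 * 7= 105840/13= 8141.54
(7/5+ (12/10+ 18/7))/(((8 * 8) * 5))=181/11200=0.02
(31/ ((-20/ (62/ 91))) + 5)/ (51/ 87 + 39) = 104081/ 1044680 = 0.10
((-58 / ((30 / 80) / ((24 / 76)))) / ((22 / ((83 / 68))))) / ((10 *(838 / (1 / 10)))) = -2407 / 74435350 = -0.00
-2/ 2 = -1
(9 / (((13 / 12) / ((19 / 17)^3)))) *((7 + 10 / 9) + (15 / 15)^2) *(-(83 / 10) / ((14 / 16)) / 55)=-2240752992 / 122947825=-18.23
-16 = -16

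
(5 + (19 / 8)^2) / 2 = 681 / 128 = 5.32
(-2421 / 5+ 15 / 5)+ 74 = -2036 / 5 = -407.20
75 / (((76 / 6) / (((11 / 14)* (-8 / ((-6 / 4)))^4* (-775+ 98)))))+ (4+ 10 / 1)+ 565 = -3049598137 / 1197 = -2547701.03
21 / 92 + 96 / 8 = 1125 / 92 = 12.23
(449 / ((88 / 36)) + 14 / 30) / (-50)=-60769 / 16500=-3.68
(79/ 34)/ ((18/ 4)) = 79/ 153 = 0.52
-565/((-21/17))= 9605/21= 457.38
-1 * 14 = -14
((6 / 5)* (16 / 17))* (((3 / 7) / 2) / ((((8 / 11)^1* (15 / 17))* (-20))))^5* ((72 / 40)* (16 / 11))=-33016435947 / 8605184000000000000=-0.00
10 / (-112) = -0.09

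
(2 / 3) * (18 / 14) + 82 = 580 / 7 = 82.86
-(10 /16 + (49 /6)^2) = -4847 /72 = -67.32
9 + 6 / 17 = 159 / 17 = 9.35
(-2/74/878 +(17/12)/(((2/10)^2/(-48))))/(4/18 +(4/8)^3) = -1988143236/406075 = -4896.00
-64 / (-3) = 64 / 3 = 21.33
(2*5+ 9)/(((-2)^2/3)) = 57/4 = 14.25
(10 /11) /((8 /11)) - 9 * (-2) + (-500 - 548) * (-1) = 4269 /4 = 1067.25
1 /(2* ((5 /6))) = 3 /5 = 0.60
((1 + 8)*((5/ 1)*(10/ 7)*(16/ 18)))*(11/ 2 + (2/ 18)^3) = 1604200/ 5103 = 314.36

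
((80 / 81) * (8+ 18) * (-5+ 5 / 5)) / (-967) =0.11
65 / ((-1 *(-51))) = 65 / 51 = 1.27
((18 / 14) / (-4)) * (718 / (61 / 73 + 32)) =-78621 / 11186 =-7.03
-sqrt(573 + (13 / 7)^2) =-sqrt(28246) / 7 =-24.01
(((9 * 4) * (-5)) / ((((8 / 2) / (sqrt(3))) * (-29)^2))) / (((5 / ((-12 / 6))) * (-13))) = -18 * sqrt(3) / 10933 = -0.00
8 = 8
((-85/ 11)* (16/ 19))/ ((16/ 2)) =-170/ 209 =-0.81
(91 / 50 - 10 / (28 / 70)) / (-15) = 1.55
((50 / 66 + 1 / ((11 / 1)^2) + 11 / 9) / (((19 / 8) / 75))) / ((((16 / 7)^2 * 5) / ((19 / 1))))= 45.66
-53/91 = -0.58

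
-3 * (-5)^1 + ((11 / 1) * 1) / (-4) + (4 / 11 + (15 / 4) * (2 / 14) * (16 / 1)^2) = 149.76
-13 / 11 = -1.18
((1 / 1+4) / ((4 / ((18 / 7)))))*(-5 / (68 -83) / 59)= 15 / 826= 0.02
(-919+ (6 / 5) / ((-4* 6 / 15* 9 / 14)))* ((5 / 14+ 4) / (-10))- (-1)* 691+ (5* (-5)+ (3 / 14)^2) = 6273817 / 5880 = 1066.98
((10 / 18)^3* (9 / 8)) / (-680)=-0.00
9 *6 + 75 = 129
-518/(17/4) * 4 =-8288/17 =-487.53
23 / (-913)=-23 / 913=-0.03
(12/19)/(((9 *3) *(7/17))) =68/1197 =0.06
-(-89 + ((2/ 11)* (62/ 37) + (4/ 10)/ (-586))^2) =88.91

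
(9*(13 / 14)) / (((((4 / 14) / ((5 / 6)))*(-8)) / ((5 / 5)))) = -195 / 64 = -3.05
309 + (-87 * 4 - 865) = -904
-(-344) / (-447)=-344 / 447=-0.77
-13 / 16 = -0.81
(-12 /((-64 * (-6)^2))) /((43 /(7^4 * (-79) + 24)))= -189655 /8256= -22.97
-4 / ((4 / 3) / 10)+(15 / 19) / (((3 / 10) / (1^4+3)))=-370 / 19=-19.47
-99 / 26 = -3.81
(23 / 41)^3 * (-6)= -73002 / 68921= -1.06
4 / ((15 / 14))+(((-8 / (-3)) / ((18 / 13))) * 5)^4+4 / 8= 45720097669 / 5314410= 8603.04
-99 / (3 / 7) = -231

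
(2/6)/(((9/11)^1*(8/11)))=121/216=0.56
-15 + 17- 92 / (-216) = 131 / 54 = 2.43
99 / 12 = 33 / 4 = 8.25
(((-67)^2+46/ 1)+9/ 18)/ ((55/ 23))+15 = 210283/ 110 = 1911.66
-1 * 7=-7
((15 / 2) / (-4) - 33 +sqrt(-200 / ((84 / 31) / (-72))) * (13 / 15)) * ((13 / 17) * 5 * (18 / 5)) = -32643 / 68 +4056 * sqrt(651) / 119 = 389.60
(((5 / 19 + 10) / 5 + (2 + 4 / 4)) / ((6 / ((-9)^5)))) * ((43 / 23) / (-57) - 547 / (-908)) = -53386043436 / 1884781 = -28324.80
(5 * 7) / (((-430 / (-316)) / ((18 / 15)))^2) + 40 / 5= 35.22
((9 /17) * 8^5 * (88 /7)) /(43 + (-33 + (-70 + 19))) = -25952256 /4879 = -5319.18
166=166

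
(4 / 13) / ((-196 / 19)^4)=130321 / 4796314432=0.00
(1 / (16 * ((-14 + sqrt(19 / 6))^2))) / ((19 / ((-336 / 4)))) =-75285 / 50868662 - 882 * sqrt(114) / 25434331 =-0.00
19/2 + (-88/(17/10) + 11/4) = -2687/68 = -39.51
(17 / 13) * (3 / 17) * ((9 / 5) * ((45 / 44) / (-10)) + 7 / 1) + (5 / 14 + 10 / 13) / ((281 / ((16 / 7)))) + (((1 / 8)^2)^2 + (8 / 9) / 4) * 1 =654900249979 / 362919997440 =1.80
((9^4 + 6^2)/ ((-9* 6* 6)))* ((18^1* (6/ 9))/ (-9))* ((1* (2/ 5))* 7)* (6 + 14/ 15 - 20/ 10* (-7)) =3222268/ 2025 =1591.24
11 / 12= 0.92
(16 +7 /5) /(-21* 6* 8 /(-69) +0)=667 /560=1.19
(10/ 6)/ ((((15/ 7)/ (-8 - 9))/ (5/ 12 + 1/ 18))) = -2023/ 324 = -6.24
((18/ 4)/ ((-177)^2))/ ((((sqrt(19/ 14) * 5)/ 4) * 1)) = 2 * sqrt(266)/ 330695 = 0.00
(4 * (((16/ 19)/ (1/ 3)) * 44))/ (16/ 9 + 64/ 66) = 52272/ 323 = 161.83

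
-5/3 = -1.67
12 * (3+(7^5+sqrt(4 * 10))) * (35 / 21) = 40 * sqrt(10)+336200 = 336326.49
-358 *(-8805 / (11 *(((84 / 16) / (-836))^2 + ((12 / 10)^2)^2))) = 667591812800000 / 4830861027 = 138193.13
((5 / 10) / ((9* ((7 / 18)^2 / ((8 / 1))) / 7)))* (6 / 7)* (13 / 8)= 1404 / 49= 28.65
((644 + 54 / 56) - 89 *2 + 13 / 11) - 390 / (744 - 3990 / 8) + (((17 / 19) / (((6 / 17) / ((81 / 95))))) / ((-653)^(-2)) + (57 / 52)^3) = 5892870366952685447 / 6390365741760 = 922149.15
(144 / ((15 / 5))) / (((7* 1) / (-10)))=-68.57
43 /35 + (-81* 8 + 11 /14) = -45219 /70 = -645.99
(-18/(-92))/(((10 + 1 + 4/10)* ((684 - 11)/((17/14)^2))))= 4335/115287592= 0.00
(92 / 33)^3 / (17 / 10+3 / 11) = 7786880 / 708939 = 10.98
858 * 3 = 2574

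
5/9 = 0.56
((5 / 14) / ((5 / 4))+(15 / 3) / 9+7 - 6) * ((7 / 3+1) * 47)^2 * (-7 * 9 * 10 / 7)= -256244000 / 63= -4067365.08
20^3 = 8000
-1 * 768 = -768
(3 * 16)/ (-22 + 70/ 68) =-1632/ 713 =-2.29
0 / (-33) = 0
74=74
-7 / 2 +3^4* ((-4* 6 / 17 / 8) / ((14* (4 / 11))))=-6005 / 952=-6.31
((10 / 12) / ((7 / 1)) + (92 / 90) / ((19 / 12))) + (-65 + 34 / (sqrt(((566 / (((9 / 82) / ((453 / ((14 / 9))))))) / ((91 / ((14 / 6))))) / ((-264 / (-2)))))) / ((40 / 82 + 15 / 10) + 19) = -5338643 / 2288930 + 68*sqrt(10522830318) / 73543493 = -2.24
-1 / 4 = -0.25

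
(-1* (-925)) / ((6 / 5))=4625 / 6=770.83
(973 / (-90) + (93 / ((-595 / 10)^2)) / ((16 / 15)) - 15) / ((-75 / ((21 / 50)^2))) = 65729231 / 1083750000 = 0.06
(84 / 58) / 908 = 21 / 13166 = 0.00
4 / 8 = 1 / 2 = 0.50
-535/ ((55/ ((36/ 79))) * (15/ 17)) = -21828/ 4345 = -5.02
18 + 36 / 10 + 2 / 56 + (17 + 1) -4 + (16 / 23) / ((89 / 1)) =10214723 / 286580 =35.64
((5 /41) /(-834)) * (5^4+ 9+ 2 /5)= -1586 /17097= -0.09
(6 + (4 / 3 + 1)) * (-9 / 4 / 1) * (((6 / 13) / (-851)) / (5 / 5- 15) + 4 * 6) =-139394025 / 309764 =-450.00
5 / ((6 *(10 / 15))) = 5 / 4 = 1.25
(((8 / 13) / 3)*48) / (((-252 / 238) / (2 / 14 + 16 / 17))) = -2752 / 273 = -10.08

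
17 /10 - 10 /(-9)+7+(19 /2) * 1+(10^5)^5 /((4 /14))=1575000000000000000000000869 /45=35000000000000000000000020.00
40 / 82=0.49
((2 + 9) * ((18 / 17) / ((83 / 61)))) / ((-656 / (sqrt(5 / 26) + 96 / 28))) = -18117 / 404957 - 6039 * sqrt(130) / 12033008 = -0.05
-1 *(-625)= 625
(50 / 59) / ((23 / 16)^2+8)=0.08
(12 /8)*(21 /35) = 9 /10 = 0.90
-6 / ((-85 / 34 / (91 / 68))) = 273 / 85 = 3.21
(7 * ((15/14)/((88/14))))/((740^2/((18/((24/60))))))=189/1927552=0.00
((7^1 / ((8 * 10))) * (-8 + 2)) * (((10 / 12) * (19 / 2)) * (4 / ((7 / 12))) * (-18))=513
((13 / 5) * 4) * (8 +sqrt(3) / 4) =13 * sqrt(3) / 5 +416 / 5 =87.70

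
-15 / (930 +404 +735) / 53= -15 / 109657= -0.00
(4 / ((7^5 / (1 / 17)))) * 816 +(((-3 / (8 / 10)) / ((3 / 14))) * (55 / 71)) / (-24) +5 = 319399091 / 57278256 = 5.58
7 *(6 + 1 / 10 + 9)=1057 / 10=105.70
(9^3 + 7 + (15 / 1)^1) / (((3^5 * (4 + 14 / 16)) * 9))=0.07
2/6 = 1/3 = 0.33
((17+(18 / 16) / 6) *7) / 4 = 1925 / 64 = 30.08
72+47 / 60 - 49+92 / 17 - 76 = -47741 / 1020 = -46.80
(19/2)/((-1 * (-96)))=19/192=0.10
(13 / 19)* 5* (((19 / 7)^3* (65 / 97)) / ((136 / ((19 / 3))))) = 28979275 / 13574568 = 2.13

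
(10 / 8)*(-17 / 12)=-85 / 48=-1.77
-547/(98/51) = -27897/98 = -284.66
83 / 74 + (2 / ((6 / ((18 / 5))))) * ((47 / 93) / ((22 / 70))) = 76995 / 25234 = 3.05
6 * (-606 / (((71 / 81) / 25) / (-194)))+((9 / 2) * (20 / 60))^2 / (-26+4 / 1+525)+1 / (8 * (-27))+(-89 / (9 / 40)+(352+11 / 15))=775963776763141 / 38570040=20118303.66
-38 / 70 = -19 / 35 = -0.54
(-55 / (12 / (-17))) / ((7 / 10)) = 4675 / 42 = 111.31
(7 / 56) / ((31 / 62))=1 / 4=0.25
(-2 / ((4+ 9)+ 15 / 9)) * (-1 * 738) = 1107 / 11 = 100.64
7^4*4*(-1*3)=-28812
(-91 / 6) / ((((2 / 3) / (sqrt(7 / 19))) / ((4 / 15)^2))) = -364* sqrt(133) / 4275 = -0.98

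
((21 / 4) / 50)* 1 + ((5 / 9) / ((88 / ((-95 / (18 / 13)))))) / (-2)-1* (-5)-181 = -125223581 / 712800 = -175.68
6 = 6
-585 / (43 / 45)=-26325 / 43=-612.21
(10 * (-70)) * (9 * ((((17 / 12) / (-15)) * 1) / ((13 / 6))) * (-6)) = -21420 / 13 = -1647.69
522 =522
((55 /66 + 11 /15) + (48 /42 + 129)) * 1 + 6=28919 /210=137.71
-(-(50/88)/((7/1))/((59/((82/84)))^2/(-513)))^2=-5738060930625/44159243243256064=-0.00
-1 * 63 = -63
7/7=1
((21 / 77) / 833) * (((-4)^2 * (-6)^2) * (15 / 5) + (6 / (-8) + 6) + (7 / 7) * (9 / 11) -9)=227709 / 403172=0.56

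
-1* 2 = -2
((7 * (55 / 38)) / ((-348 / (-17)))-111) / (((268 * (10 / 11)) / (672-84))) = -787650941 / 2953360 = -266.70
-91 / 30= -3.03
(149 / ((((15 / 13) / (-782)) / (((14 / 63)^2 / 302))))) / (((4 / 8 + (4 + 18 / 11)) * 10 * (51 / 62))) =-121535128 / 371516625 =-0.33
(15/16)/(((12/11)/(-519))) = -28545/64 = -446.02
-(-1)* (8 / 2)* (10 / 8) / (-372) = -5 / 372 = -0.01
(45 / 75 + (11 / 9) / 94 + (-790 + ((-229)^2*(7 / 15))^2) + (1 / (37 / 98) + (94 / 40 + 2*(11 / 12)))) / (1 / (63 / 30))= 2187125985615921 / 1739000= 1257691768.61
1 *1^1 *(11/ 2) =11/ 2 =5.50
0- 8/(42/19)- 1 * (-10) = 6.38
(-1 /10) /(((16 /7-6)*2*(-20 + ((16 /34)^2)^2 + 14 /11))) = -6431117 /8923340400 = -0.00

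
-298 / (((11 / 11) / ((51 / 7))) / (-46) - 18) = 699108 / 42235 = 16.55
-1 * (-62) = 62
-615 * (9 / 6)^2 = -1383.75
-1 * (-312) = 312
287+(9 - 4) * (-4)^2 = 367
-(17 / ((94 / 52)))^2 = -195364 / 2209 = -88.44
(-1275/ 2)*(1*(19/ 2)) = -24225/ 4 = -6056.25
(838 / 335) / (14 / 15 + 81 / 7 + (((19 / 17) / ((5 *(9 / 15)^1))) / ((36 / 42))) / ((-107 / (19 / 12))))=2304774864 / 11515460113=0.20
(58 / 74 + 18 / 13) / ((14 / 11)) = 1.70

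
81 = 81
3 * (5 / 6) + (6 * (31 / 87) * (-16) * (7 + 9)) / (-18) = 32.91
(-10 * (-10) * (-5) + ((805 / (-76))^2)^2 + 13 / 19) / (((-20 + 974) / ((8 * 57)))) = 134426046459 / 23265728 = 5777.86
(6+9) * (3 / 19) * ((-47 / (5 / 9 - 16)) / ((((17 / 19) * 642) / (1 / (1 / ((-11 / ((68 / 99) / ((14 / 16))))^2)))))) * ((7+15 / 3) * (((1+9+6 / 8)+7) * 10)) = 392674838457825 / 74824754176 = 5247.93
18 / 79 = 0.23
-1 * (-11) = 11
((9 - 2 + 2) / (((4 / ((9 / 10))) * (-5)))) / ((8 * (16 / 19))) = -0.06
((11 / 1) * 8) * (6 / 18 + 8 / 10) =1496 / 15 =99.73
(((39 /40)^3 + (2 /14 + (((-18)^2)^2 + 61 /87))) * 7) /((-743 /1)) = -4091613597271 /4137024000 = -989.02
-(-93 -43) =136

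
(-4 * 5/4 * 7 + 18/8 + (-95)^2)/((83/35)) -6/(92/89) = 28910723/7636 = 3786.11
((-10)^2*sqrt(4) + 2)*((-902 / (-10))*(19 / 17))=20363.98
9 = 9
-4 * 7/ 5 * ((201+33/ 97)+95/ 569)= -62281996/ 55193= -1128.44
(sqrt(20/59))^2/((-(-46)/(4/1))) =40/1357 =0.03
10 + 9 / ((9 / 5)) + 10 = 25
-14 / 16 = -7 / 8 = -0.88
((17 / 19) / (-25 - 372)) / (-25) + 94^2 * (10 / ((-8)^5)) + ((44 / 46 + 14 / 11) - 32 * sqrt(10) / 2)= -51.06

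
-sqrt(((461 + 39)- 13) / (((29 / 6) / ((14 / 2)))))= -sqrt(593166) / 29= -26.56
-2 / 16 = -1 / 8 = -0.12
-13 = -13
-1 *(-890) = 890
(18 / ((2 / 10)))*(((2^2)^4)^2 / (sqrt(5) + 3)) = 1126463.60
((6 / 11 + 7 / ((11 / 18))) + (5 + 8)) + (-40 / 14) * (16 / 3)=205 / 21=9.76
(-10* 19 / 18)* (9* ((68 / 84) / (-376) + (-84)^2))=-5292845105 / 7896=-670319.80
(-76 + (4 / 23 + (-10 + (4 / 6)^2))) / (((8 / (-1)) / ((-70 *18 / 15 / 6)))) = -61859 / 414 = -149.42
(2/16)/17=1/136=0.01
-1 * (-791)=791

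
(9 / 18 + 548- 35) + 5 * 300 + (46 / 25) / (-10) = 503329 / 250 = 2013.32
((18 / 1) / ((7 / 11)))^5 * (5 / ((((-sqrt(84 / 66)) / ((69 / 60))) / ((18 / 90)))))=-874910845908 * sqrt(154) / 588245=-18457204.17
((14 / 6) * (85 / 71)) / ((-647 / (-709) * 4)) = 421855 / 551244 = 0.77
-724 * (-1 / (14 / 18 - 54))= -13.60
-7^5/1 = -16807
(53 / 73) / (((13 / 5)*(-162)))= -265 / 153738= -0.00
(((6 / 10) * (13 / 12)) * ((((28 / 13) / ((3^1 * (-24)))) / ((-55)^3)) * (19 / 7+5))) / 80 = 3 / 266200000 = 0.00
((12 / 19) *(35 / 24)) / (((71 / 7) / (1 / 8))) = 245 / 21584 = 0.01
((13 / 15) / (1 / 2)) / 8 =13 / 60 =0.22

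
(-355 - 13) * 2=-736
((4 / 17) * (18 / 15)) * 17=24 / 5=4.80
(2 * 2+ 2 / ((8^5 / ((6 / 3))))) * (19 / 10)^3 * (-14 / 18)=-174815333 / 8192000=-21.34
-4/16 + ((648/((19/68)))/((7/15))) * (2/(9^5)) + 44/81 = 59665/129276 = 0.46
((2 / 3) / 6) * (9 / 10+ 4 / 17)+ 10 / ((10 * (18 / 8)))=0.57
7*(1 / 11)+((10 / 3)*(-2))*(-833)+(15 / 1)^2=190706 / 33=5778.97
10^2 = 100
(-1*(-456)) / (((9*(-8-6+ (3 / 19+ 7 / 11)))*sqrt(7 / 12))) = -7942*sqrt(21) / 7245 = -5.02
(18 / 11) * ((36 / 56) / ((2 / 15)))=1215 / 154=7.89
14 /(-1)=-14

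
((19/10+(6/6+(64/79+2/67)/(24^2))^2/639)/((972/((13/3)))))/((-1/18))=-251760536787721/1649860071413760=-0.15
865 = 865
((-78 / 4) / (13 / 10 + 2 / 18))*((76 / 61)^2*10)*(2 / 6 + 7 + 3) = -1047477600 / 472567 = -2216.57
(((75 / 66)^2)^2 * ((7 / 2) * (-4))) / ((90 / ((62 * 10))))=-160.82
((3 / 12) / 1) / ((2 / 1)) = 1 / 8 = 0.12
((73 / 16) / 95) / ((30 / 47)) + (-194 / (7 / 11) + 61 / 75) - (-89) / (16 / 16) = -68617967 / 319200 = -214.97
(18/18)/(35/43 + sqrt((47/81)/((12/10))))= 146286/32167 -16641 * sqrt(1410)/160835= 0.66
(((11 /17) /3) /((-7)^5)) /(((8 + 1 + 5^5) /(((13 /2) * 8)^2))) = -14872 /1343165019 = -0.00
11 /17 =0.65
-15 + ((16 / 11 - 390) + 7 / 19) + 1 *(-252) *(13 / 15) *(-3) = 263364 / 1045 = 252.02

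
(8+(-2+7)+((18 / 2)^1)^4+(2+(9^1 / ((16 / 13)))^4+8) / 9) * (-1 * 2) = -4065547057 / 294912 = -13785.63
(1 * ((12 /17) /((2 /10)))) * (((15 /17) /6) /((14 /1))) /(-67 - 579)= -75 /1306858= -0.00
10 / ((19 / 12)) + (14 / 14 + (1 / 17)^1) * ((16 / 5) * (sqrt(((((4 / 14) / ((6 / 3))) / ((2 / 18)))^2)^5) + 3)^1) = 154090248 / 5428661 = 28.38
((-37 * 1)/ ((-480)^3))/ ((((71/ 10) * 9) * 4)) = 0.00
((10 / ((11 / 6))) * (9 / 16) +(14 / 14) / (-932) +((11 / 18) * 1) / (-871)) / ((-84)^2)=123216565 / 283529229984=0.00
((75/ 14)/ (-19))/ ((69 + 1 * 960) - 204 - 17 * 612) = 25/ 849338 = 0.00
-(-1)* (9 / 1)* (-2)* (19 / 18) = -19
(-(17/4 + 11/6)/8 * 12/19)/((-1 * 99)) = 73/15048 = 0.00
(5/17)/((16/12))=15/68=0.22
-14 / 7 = -2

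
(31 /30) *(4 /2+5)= 217 /30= 7.23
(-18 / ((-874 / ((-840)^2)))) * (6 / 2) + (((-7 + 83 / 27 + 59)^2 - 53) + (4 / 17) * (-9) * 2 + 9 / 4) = 1008922039957 / 21662964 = 46573.59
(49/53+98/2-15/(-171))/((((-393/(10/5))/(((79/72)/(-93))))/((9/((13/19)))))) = 11935873/302187132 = 0.04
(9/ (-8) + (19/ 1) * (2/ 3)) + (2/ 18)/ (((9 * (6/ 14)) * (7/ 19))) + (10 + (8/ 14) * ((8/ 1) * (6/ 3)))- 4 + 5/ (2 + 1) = 386867/ 13608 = 28.43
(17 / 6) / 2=1.42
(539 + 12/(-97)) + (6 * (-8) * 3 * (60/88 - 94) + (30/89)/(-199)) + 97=265959537342/18897637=14073.69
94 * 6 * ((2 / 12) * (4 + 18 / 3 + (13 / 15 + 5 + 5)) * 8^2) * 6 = 753203.20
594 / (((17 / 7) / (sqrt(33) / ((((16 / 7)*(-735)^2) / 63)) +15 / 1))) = 297*sqrt(33) / 23800 +62370 / 17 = 3668.90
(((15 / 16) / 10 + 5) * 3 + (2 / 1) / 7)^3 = 42399022303 / 11239424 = 3772.35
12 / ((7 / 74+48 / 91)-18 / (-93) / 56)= 5010096 / 261161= 19.18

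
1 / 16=0.06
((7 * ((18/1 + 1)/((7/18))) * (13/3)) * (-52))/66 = -12844/11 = -1167.64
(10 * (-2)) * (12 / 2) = -120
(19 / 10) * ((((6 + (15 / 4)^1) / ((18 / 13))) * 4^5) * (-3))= -205504 / 5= -41100.80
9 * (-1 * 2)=-18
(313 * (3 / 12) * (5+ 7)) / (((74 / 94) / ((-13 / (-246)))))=191243 / 3034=63.03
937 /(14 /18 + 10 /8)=33732 /73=462.08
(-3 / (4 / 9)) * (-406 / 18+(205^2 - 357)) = -1124427 / 4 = -281106.75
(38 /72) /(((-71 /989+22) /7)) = 131537 /780732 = 0.17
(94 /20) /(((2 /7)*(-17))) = -0.97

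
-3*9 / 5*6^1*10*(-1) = 324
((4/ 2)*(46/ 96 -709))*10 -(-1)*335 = -166025/ 12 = -13835.42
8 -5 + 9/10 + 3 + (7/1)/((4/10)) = 122/5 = 24.40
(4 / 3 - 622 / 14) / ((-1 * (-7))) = -905 / 147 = -6.16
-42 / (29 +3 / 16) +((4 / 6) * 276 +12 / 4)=86657 / 467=185.56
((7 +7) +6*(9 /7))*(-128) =-19456 /7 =-2779.43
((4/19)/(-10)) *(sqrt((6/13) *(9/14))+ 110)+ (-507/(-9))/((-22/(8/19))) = -112/33- 6 *sqrt(273)/8645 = -3.41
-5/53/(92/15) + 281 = 1370081/4876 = 280.98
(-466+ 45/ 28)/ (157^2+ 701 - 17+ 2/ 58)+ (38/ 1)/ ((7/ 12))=191377015/ 2938632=65.12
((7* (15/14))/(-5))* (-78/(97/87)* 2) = 20358/97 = 209.88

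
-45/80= -9/16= -0.56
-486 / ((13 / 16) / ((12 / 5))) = -93312 / 65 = -1435.57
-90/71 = -1.27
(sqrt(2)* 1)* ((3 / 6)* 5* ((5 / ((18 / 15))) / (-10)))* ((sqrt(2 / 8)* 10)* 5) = -625* sqrt(2) / 24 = -36.83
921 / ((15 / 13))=3991 / 5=798.20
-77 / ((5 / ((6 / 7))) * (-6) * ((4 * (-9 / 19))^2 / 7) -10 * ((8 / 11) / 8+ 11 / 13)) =3974971 / 1410380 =2.82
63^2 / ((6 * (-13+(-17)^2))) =441 / 184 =2.40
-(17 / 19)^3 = -4913 / 6859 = -0.72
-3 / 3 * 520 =-520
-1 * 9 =-9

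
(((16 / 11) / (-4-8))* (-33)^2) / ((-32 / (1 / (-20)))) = -33 / 160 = -0.21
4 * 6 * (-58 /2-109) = -3312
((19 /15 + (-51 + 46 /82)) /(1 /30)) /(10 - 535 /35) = 423374 /1517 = 279.09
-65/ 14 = -4.64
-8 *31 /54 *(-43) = 5332 /27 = 197.48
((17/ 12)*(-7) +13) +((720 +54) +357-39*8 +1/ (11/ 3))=822.36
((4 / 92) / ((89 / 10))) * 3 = 30 / 2047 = 0.01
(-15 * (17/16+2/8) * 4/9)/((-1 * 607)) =35/2428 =0.01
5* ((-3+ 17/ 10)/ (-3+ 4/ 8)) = 13/ 5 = 2.60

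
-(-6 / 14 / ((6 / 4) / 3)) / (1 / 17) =102 / 7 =14.57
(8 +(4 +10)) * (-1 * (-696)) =15312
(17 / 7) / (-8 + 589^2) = 17 / 2428391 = 0.00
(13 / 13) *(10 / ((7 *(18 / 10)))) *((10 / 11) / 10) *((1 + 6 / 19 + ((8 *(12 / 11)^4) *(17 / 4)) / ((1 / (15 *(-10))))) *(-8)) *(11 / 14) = 401790475000 / 122676939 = 3275.19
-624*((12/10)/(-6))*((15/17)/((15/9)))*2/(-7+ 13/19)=-8892/425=-20.92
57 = 57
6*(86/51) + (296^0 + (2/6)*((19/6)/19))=3419/306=11.17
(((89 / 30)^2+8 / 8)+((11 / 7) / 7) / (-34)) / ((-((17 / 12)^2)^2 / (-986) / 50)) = 490626079488 / 4092529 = 119883.35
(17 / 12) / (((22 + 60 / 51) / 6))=289 / 788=0.37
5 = 5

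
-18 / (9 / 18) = -36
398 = 398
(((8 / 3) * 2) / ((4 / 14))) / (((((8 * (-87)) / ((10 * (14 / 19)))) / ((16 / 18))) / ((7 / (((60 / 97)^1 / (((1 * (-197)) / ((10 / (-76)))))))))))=-104870192 / 35235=-2976.31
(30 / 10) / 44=3 / 44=0.07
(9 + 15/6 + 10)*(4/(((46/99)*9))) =473/23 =20.57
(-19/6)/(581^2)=-19/2025366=-0.00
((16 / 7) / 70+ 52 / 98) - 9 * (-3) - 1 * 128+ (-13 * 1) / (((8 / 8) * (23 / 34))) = -674251 / 5635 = -119.65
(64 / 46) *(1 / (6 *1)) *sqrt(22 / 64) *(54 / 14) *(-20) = -10.49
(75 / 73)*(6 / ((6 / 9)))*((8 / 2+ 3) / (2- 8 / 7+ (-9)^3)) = -11025 / 124027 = -0.09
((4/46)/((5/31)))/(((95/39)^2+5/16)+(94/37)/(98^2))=0.09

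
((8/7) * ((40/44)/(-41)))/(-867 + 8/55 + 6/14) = 200/6838267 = 0.00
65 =65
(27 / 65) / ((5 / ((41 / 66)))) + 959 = 6857219 / 7150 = 959.05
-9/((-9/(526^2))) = 276676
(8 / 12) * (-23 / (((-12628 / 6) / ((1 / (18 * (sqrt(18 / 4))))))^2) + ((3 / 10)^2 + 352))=56848350631267 / 242189570700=234.73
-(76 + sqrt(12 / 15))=-76 - 2*sqrt(5) / 5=-76.89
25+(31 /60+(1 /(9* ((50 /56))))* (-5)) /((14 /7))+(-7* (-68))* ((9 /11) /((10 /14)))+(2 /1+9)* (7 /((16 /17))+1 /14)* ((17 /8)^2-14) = -213.21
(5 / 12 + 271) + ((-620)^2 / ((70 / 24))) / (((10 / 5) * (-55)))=-856283 / 924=-926.71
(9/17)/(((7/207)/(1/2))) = 7.83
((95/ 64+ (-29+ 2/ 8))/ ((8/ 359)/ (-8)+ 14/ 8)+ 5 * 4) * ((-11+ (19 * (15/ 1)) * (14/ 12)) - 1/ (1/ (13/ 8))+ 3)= 455705775/ 321152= 1418.97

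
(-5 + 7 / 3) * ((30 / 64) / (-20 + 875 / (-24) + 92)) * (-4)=0.14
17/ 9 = 1.89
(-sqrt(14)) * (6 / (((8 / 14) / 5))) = -105 * sqrt(14) / 2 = -196.44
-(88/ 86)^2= -1936/ 1849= -1.05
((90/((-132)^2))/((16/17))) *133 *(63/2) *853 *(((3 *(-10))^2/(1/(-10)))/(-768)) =227819773125/991232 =229834.97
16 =16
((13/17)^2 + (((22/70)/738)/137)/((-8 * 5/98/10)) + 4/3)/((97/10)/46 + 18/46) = 12890166161/4046919309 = 3.19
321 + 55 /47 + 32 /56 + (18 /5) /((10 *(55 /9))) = 146026899 /452375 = 322.80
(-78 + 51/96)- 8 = -2735/32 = -85.47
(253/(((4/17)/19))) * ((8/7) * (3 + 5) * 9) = 11767536/7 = 1681076.57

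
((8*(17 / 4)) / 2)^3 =4913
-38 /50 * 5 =-19 /5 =-3.80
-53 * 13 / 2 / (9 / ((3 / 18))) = -689 / 108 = -6.38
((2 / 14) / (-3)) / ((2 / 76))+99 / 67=-467 / 1407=-0.33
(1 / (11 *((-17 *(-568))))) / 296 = 0.00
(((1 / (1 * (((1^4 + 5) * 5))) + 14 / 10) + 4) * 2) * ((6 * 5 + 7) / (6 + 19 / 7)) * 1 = 42217 / 915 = 46.14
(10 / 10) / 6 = 1 / 6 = 0.17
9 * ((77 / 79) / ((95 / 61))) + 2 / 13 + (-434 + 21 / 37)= -1543761222 / 3609905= -427.65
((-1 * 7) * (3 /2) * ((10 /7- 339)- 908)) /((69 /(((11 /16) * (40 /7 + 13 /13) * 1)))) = 4507723 /5152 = 874.95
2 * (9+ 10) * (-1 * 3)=-114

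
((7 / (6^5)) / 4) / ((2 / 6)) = 7 / 10368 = 0.00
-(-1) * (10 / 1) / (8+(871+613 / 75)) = 0.01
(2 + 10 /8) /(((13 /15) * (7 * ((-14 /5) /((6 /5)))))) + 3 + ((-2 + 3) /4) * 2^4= 1327 /196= 6.77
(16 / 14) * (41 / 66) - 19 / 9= -971 / 693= -1.40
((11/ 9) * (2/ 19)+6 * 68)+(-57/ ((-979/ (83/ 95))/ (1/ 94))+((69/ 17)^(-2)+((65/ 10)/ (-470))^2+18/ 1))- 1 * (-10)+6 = 34601839367509889/ 78251051379600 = 442.19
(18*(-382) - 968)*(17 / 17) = -7844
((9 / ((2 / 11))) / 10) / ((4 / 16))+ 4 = 119 / 5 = 23.80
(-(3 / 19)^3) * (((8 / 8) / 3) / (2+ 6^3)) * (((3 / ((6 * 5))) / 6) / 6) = -1 / 59810480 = -0.00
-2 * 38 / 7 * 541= -41116 / 7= -5873.71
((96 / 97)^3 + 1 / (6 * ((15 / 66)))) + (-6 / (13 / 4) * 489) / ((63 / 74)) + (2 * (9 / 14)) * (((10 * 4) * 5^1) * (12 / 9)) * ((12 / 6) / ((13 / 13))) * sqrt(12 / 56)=-1318918156807 / 1245798645 + 2400 * sqrt(42) / 49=-741.27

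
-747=-747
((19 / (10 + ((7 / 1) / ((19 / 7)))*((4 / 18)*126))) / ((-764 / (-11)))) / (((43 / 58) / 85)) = 889865 / 2332492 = 0.38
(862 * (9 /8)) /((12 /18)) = 11637 /8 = 1454.62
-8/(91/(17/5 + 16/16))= -176/455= -0.39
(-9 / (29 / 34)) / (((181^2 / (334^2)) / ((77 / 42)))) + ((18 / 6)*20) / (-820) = -2568749763 / 38952829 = -65.95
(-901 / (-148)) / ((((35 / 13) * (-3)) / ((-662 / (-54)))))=-3877003 / 419580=-9.24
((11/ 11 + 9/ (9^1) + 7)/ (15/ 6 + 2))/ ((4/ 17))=17/ 2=8.50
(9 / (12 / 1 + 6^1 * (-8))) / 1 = -1 / 4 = -0.25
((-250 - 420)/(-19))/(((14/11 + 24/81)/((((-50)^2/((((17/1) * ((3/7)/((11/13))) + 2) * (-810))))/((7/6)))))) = -20267500/3616859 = -5.60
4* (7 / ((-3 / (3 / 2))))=-14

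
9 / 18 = 1 / 2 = 0.50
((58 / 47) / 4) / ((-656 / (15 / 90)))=-29 / 369984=-0.00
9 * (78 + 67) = 1305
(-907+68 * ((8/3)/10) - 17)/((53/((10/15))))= -27176/2385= -11.39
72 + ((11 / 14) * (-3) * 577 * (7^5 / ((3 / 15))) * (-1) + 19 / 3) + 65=685762475 / 6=114293745.83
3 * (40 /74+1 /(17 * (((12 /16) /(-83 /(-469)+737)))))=51647308 /295001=175.08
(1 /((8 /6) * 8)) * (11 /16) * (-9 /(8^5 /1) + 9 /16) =607959 /16777216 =0.04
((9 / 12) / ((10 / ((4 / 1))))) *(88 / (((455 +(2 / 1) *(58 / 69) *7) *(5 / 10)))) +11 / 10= 390709 / 322070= 1.21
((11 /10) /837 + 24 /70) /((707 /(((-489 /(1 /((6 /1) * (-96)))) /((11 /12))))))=252433536 /1687609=149.58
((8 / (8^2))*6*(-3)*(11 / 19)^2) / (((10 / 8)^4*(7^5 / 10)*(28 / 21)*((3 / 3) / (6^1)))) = -627264 / 758415875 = -0.00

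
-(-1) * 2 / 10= 0.20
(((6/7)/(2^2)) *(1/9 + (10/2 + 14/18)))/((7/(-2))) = -53/147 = -0.36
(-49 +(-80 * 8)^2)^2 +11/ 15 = 2515980324026/ 15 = 167732021601.73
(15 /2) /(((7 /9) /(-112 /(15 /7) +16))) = -2448 /7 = -349.71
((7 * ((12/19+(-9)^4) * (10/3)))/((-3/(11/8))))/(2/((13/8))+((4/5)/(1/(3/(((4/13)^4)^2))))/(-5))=3042637312000/258999405369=11.75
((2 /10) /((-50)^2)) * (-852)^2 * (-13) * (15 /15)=-2359188 /3125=-754.94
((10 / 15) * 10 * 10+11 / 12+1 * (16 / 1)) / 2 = 1003 / 24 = 41.79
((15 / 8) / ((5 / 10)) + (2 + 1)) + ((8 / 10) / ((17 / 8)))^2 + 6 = 372571 / 28900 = 12.89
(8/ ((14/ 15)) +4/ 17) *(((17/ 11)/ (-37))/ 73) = -1048/ 207977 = -0.01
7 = 7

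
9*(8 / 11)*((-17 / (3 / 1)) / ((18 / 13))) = -884 / 33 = -26.79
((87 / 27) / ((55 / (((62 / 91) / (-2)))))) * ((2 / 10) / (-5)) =899 / 1126125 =0.00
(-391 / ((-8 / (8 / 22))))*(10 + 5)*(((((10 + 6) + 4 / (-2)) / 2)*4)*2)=14929.09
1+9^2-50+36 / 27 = 100 / 3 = 33.33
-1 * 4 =-4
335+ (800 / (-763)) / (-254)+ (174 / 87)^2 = 32849839 / 96901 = 339.00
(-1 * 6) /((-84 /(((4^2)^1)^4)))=32768 /7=4681.14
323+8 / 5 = 1623 / 5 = 324.60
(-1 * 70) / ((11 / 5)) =-350 / 11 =-31.82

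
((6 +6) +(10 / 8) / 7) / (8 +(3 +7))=341 / 504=0.68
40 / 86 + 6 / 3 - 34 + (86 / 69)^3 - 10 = -559366666 / 14125887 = -39.60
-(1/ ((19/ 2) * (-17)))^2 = -4/ 104329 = -0.00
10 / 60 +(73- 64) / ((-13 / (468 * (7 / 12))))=-1133 / 6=-188.83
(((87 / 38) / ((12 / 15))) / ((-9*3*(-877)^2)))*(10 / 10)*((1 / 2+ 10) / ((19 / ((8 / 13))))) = -1015 / 21657134382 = -0.00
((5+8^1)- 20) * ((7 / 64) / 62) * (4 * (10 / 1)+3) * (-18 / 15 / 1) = 6321 / 9920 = 0.64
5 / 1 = 5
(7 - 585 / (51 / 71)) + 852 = 758 / 17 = 44.59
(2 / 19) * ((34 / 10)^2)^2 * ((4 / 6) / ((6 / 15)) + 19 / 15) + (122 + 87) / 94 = 728113837 / 16743750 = 43.49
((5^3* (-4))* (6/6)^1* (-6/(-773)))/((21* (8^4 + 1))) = -0.00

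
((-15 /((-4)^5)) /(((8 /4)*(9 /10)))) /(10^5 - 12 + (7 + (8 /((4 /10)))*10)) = 5 /61559808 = 0.00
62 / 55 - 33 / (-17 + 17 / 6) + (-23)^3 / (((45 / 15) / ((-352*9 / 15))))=160176768 / 187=856560.26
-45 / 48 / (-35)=3 / 112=0.03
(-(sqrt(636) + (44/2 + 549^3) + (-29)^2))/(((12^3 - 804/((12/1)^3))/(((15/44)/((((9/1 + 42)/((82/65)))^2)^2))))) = -0.01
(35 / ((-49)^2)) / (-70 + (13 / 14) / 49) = -10 / 48007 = -0.00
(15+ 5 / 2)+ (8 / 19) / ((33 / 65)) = 22985 / 1254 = 18.33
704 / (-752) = -0.94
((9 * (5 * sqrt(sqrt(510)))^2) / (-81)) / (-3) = 25 * sqrt(510) / 27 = 20.91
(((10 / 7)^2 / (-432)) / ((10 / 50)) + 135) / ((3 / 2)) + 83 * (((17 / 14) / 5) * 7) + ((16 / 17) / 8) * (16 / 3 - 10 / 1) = 77774519 / 337365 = 230.54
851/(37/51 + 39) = 43401/2026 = 21.42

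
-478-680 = -1158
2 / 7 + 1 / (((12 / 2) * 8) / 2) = 55 / 168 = 0.33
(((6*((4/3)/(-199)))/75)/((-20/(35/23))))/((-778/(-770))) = 1078/26706795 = 0.00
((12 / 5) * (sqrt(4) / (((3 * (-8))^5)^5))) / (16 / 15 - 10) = 1 / 59573531365979357558725639120355328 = 0.00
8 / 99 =0.08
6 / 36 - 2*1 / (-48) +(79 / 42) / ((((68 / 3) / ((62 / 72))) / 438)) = 31.51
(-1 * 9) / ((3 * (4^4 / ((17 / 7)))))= -51 / 1792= -0.03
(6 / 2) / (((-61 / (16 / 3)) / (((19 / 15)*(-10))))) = 608 / 183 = 3.32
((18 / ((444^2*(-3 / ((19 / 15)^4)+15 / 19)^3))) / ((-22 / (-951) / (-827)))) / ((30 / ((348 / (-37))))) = -16826972350156505346371 / 873491960873905560000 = -19.26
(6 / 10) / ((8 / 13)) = 39 / 40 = 0.98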